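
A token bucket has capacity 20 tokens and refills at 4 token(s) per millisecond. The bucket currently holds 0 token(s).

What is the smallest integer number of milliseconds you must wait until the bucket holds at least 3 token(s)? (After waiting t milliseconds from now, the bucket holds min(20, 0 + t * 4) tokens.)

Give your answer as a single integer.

Need 0 + t * 4 >= 3, so t >= 3/4.
Smallest integer t = ceil(3/4) = 1.

Answer: 1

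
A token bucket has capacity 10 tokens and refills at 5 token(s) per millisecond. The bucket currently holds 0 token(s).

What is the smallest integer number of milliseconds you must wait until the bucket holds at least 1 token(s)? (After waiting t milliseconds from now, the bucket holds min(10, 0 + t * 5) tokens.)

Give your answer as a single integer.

Need 0 + t * 5 >= 1, so t >= 1/5.
Smallest integer t = ceil(1/5) = 1.

Answer: 1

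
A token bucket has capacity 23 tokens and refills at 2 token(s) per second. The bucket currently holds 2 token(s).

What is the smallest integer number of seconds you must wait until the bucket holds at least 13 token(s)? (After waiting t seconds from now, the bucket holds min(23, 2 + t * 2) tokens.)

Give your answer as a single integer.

Answer: 6

Derivation:
Need 2 + t * 2 >= 13, so t >= 11/2.
Smallest integer t = ceil(11/2) = 6.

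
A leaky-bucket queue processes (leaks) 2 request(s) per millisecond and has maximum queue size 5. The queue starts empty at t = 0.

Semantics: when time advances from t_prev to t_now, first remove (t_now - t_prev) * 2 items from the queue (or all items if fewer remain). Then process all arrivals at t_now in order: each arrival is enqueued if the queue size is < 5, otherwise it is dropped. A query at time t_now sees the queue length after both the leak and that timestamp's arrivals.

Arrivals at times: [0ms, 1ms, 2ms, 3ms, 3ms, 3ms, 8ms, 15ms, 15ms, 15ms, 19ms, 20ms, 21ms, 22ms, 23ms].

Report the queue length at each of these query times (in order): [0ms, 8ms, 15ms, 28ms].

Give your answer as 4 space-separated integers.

Queue lengths at query times:
  query t=0ms: backlog = 1
  query t=8ms: backlog = 1
  query t=15ms: backlog = 3
  query t=28ms: backlog = 0

Answer: 1 1 3 0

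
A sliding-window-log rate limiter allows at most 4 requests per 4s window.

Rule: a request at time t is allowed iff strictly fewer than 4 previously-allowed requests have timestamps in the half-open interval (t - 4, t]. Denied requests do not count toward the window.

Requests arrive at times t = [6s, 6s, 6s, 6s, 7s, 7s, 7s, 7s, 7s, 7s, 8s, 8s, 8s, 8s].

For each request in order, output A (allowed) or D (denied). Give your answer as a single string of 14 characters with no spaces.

Answer: AAAADDDDDDDDDD

Derivation:
Tracking allowed requests in the window:
  req#1 t=6s: ALLOW
  req#2 t=6s: ALLOW
  req#3 t=6s: ALLOW
  req#4 t=6s: ALLOW
  req#5 t=7s: DENY
  req#6 t=7s: DENY
  req#7 t=7s: DENY
  req#8 t=7s: DENY
  req#9 t=7s: DENY
  req#10 t=7s: DENY
  req#11 t=8s: DENY
  req#12 t=8s: DENY
  req#13 t=8s: DENY
  req#14 t=8s: DENY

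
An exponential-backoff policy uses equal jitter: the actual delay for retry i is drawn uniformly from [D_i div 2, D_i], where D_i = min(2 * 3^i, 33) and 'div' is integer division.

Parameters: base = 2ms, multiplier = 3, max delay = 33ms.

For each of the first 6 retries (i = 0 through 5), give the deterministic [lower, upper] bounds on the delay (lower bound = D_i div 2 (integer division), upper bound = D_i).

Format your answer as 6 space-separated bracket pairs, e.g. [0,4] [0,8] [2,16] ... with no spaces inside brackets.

Computing bounds per retry:
  i=0: D_i=min(2*3^0,33)=2, bounds=[1,2]
  i=1: D_i=min(2*3^1,33)=6, bounds=[3,6]
  i=2: D_i=min(2*3^2,33)=18, bounds=[9,18]
  i=3: D_i=min(2*3^3,33)=33, bounds=[16,33]
  i=4: D_i=min(2*3^4,33)=33, bounds=[16,33]
  i=5: D_i=min(2*3^5,33)=33, bounds=[16,33]

Answer: [1,2] [3,6] [9,18] [16,33] [16,33] [16,33]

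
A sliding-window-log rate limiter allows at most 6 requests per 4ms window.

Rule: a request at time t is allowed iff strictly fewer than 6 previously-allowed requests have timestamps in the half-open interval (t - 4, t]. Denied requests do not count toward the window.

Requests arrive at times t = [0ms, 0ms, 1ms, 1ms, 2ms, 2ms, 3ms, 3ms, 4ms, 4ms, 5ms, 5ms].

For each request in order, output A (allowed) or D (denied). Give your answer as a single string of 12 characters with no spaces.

Answer: AAAAAADDAAAA

Derivation:
Tracking allowed requests in the window:
  req#1 t=0ms: ALLOW
  req#2 t=0ms: ALLOW
  req#3 t=1ms: ALLOW
  req#4 t=1ms: ALLOW
  req#5 t=2ms: ALLOW
  req#6 t=2ms: ALLOW
  req#7 t=3ms: DENY
  req#8 t=3ms: DENY
  req#9 t=4ms: ALLOW
  req#10 t=4ms: ALLOW
  req#11 t=5ms: ALLOW
  req#12 t=5ms: ALLOW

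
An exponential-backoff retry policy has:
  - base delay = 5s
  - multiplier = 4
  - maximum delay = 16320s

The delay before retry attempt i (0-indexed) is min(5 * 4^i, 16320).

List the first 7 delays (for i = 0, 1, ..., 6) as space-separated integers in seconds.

Computing each delay:
  i=0: min(5*4^0, 16320) = 5
  i=1: min(5*4^1, 16320) = 20
  i=2: min(5*4^2, 16320) = 80
  i=3: min(5*4^3, 16320) = 320
  i=4: min(5*4^4, 16320) = 1280
  i=5: min(5*4^5, 16320) = 5120
  i=6: min(5*4^6, 16320) = 16320

Answer: 5 20 80 320 1280 5120 16320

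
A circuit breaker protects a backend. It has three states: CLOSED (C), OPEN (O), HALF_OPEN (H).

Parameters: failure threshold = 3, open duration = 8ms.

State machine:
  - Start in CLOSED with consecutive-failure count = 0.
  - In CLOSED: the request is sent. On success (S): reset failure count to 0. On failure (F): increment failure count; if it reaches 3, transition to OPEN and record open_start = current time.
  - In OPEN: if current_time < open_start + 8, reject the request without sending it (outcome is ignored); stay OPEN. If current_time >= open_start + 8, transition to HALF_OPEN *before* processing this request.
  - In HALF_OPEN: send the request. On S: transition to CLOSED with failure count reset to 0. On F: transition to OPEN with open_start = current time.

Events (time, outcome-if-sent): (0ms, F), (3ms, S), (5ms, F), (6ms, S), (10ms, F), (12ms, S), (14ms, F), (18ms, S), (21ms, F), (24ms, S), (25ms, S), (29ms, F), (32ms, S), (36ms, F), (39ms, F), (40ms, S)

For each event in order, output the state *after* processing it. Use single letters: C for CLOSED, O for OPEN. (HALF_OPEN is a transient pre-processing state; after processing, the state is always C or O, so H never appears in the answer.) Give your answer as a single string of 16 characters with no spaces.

State after each event:
  event#1 t=0ms outcome=F: state=CLOSED
  event#2 t=3ms outcome=S: state=CLOSED
  event#3 t=5ms outcome=F: state=CLOSED
  event#4 t=6ms outcome=S: state=CLOSED
  event#5 t=10ms outcome=F: state=CLOSED
  event#6 t=12ms outcome=S: state=CLOSED
  event#7 t=14ms outcome=F: state=CLOSED
  event#8 t=18ms outcome=S: state=CLOSED
  event#9 t=21ms outcome=F: state=CLOSED
  event#10 t=24ms outcome=S: state=CLOSED
  event#11 t=25ms outcome=S: state=CLOSED
  event#12 t=29ms outcome=F: state=CLOSED
  event#13 t=32ms outcome=S: state=CLOSED
  event#14 t=36ms outcome=F: state=CLOSED
  event#15 t=39ms outcome=F: state=CLOSED
  event#16 t=40ms outcome=S: state=CLOSED

Answer: CCCCCCCCCCCCCCCC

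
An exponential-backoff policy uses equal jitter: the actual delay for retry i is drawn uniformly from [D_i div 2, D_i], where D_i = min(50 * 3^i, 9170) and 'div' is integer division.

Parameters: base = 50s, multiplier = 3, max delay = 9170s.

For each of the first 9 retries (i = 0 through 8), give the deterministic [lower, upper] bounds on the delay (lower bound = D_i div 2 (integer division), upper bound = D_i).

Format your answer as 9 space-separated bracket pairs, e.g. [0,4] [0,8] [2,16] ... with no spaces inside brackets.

Answer: [25,50] [75,150] [225,450] [675,1350] [2025,4050] [4585,9170] [4585,9170] [4585,9170] [4585,9170]

Derivation:
Computing bounds per retry:
  i=0: D_i=min(50*3^0,9170)=50, bounds=[25,50]
  i=1: D_i=min(50*3^1,9170)=150, bounds=[75,150]
  i=2: D_i=min(50*3^2,9170)=450, bounds=[225,450]
  i=3: D_i=min(50*3^3,9170)=1350, bounds=[675,1350]
  i=4: D_i=min(50*3^4,9170)=4050, bounds=[2025,4050]
  i=5: D_i=min(50*3^5,9170)=9170, bounds=[4585,9170]
  i=6: D_i=min(50*3^6,9170)=9170, bounds=[4585,9170]
  i=7: D_i=min(50*3^7,9170)=9170, bounds=[4585,9170]
  i=8: D_i=min(50*3^8,9170)=9170, bounds=[4585,9170]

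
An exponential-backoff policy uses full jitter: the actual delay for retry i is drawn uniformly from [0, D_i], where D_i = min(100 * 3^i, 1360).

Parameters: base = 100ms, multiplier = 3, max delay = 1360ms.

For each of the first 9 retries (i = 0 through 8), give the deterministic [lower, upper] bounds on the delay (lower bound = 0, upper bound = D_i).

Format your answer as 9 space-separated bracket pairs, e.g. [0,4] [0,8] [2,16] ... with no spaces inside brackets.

Computing bounds per retry:
  i=0: D_i=min(100*3^0,1360)=100, bounds=[0,100]
  i=1: D_i=min(100*3^1,1360)=300, bounds=[0,300]
  i=2: D_i=min(100*3^2,1360)=900, bounds=[0,900]
  i=3: D_i=min(100*3^3,1360)=1360, bounds=[0,1360]
  i=4: D_i=min(100*3^4,1360)=1360, bounds=[0,1360]
  i=5: D_i=min(100*3^5,1360)=1360, bounds=[0,1360]
  i=6: D_i=min(100*3^6,1360)=1360, bounds=[0,1360]
  i=7: D_i=min(100*3^7,1360)=1360, bounds=[0,1360]
  i=8: D_i=min(100*3^8,1360)=1360, bounds=[0,1360]

Answer: [0,100] [0,300] [0,900] [0,1360] [0,1360] [0,1360] [0,1360] [0,1360] [0,1360]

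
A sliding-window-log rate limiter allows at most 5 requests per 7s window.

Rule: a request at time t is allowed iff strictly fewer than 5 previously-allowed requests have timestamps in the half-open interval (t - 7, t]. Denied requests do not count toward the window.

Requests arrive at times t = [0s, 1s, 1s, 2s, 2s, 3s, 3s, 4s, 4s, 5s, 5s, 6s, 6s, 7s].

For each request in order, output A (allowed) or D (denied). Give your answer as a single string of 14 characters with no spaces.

Tracking allowed requests in the window:
  req#1 t=0s: ALLOW
  req#2 t=1s: ALLOW
  req#3 t=1s: ALLOW
  req#4 t=2s: ALLOW
  req#5 t=2s: ALLOW
  req#6 t=3s: DENY
  req#7 t=3s: DENY
  req#8 t=4s: DENY
  req#9 t=4s: DENY
  req#10 t=5s: DENY
  req#11 t=5s: DENY
  req#12 t=6s: DENY
  req#13 t=6s: DENY
  req#14 t=7s: ALLOW

Answer: AAAAADDDDDDDDA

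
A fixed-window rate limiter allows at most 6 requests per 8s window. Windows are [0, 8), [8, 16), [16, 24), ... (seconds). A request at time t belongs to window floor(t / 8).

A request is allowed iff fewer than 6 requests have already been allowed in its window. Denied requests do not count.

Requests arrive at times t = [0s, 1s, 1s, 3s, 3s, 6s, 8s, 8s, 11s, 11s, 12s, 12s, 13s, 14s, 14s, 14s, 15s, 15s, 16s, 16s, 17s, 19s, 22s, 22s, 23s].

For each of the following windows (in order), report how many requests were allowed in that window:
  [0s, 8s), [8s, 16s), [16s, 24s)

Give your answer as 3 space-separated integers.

Processing requests:
  req#1 t=0s (window 0): ALLOW
  req#2 t=1s (window 0): ALLOW
  req#3 t=1s (window 0): ALLOW
  req#4 t=3s (window 0): ALLOW
  req#5 t=3s (window 0): ALLOW
  req#6 t=6s (window 0): ALLOW
  req#7 t=8s (window 1): ALLOW
  req#8 t=8s (window 1): ALLOW
  req#9 t=11s (window 1): ALLOW
  req#10 t=11s (window 1): ALLOW
  req#11 t=12s (window 1): ALLOW
  req#12 t=12s (window 1): ALLOW
  req#13 t=13s (window 1): DENY
  req#14 t=14s (window 1): DENY
  req#15 t=14s (window 1): DENY
  req#16 t=14s (window 1): DENY
  req#17 t=15s (window 1): DENY
  req#18 t=15s (window 1): DENY
  req#19 t=16s (window 2): ALLOW
  req#20 t=16s (window 2): ALLOW
  req#21 t=17s (window 2): ALLOW
  req#22 t=19s (window 2): ALLOW
  req#23 t=22s (window 2): ALLOW
  req#24 t=22s (window 2): ALLOW
  req#25 t=23s (window 2): DENY

Allowed counts by window: 6 6 6

Answer: 6 6 6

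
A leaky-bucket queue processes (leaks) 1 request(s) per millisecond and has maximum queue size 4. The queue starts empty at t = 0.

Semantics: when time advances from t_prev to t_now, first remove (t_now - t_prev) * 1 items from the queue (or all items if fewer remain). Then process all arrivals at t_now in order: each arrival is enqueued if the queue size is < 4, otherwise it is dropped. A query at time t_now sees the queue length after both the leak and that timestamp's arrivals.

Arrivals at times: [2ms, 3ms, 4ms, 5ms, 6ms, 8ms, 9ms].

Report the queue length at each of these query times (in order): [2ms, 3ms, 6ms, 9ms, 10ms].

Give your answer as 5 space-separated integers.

Queue lengths at query times:
  query t=2ms: backlog = 1
  query t=3ms: backlog = 1
  query t=6ms: backlog = 1
  query t=9ms: backlog = 1
  query t=10ms: backlog = 0

Answer: 1 1 1 1 0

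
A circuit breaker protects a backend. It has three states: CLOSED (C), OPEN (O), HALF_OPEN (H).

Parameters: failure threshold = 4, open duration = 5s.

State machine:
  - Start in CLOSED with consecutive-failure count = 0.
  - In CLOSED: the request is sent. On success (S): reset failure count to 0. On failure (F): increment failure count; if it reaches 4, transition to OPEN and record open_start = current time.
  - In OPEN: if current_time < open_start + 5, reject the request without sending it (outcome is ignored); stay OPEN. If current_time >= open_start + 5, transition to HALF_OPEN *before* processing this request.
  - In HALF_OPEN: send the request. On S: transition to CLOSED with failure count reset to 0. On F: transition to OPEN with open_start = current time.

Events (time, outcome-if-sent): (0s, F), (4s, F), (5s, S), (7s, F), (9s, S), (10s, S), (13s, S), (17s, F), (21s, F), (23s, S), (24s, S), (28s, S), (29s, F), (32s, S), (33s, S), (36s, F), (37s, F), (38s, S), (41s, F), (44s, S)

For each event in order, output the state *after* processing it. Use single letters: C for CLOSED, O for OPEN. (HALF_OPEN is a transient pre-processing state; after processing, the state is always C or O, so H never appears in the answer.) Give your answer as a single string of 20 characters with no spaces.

State after each event:
  event#1 t=0s outcome=F: state=CLOSED
  event#2 t=4s outcome=F: state=CLOSED
  event#3 t=5s outcome=S: state=CLOSED
  event#4 t=7s outcome=F: state=CLOSED
  event#5 t=9s outcome=S: state=CLOSED
  event#6 t=10s outcome=S: state=CLOSED
  event#7 t=13s outcome=S: state=CLOSED
  event#8 t=17s outcome=F: state=CLOSED
  event#9 t=21s outcome=F: state=CLOSED
  event#10 t=23s outcome=S: state=CLOSED
  event#11 t=24s outcome=S: state=CLOSED
  event#12 t=28s outcome=S: state=CLOSED
  event#13 t=29s outcome=F: state=CLOSED
  event#14 t=32s outcome=S: state=CLOSED
  event#15 t=33s outcome=S: state=CLOSED
  event#16 t=36s outcome=F: state=CLOSED
  event#17 t=37s outcome=F: state=CLOSED
  event#18 t=38s outcome=S: state=CLOSED
  event#19 t=41s outcome=F: state=CLOSED
  event#20 t=44s outcome=S: state=CLOSED

Answer: CCCCCCCCCCCCCCCCCCCC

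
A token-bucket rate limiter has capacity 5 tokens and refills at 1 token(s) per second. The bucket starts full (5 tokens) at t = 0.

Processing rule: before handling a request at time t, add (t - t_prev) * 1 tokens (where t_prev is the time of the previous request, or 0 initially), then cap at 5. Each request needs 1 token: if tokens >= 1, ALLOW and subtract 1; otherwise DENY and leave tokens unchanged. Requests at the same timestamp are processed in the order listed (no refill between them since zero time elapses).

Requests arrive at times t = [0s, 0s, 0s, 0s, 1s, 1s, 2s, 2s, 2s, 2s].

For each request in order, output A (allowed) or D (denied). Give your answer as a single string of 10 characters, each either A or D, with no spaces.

Simulating step by step:
  req#1 t=0s: ALLOW
  req#2 t=0s: ALLOW
  req#3 t=0s: ALLOW
  req#4 t=0s: ALLOW
  req#5 t=1s: ALLOW
  req#6 t=1s: ALLOW
  req#7 t=2s: ALLOW
  req#8 t=2s: DENY
  req#9 t=2s: DENY
  req#10 t=2s: DENY

Answer: AAAAAAADDD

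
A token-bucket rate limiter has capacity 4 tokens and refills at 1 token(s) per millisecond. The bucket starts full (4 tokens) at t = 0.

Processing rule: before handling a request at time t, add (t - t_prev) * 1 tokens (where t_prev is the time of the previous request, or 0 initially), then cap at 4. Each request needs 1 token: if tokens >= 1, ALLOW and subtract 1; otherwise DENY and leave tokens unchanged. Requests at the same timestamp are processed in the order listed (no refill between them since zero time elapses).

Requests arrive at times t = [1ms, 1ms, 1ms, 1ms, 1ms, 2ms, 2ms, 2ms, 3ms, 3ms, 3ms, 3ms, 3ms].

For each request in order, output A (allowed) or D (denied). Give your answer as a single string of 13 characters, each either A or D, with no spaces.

Simulating step by step:
  req#1 t=1ms: ALLOW
  req#2 t=1ms: ALLOW
  req#3 t=1ms: ALLOW
  req#4 t=1ms: ALLOW
  req#5 t=1ms: DENY
  req#6 t=2ms: ALLOW
  req#7 t=2ms: DENY
  req#8 t=2ms: DENY
  req#9 t=3ms: ALLOW
  req#10 t=3ms: DENY
  req#11 t=3ms: DENY
  req#12 t=3ms: DENY
  req#13 t=3ms: DENY

Answer: AAAADADDADDDD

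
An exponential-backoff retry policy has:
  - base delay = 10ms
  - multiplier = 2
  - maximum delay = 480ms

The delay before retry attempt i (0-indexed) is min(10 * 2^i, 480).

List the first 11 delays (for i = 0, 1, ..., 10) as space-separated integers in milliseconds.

Computing each delay:
  i=0: min(10*2^0, 480) = 10
  i=1: min(10*2^1, 480) = 20
  i=2: min(10*2^2, 480) = 40
  i=3: min(10*2^3, 480) = 80
  i=4: min(10*2^4, 480) = 160
  i=5: min(10*2^5, 480) = 320
  i=6: min(10*2^6, 480) = 480
  i=7: min(10*2^7, 480) = 480
  i=8: min(10*2^8, 480) = 480
  i=9: min(10*2^9, 480) = 480
  i=10: min(10*2^10, 480) = 480

Answer: 10 20 40 80 160 320 480 480 480 480 480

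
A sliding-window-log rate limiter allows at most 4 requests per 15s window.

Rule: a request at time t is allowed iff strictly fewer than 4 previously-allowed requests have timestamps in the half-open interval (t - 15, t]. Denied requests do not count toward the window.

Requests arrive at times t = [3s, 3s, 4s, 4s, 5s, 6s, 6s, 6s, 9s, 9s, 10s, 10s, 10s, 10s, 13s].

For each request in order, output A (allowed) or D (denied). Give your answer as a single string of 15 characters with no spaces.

Answer: AAAADDDDDDDDDDD

Derivation:
Tracking allowed requests in the window:
  req#1 t=3s: ALLOW
  req#2 t=3s: ALLOW
  req#3 t=4s: ALLOW
  req#4 t=4s: ALLOW
  req#5 t=5s: DENY
  req#6 t=6s: DENY
  req#7 t=6s: DENY
  req#8 t=6s: DENY
  req#9 t=9s: DENY
  req#10 t=9s: DENY
  req#11 t=10s: DENY
  req#12 t=10s: DENY
  req#13 t=10s: DENY
  req#14 t=10s: DENY
  req#15 t=13s: DENY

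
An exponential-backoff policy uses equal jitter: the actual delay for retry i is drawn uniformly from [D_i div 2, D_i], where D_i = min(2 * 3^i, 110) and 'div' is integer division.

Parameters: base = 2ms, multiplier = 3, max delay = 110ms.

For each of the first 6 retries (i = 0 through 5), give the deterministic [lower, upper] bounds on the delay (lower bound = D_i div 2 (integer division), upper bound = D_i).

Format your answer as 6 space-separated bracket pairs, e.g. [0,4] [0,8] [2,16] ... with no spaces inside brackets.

Computing bounds per retry:
  i=0: D_i=min(2*3^0,110)=2, bounds=[1,2]
  i=1: D_i=min(2*3^1,110)=6, bounds=[3,6]
  i=2: D_i=min(2*3^2,110)=18, bounds=[9,18]
  i=3: D_i=min(2*3^3,110)=54, bounds=[27,54]
  i=4: D_i=min(2*3^4,110)=110, bounds=[55,110]
  i=5: D_i=min(2*3^5,110)=110, bounds=[55,110]

Answer: [1,2] [3,6] [9,18] [27,54] [55,110] [55,110]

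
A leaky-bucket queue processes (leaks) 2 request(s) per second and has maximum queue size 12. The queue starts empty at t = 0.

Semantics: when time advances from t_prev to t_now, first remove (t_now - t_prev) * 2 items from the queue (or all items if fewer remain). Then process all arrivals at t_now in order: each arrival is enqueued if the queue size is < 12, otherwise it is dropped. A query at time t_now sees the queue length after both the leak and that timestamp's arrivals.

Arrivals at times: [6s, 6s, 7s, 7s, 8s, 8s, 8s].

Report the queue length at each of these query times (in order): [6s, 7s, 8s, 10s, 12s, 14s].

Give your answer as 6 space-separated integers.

Answer: 2 2 3 0 0 0

Derivation:
Queue lengths at query times:
  query t=6s: backlog = 2
  query t=7s: backlog = 2
  query t=8s: backlog = 3
  query t=10s: backlog = 0
  query t=12s: backlog = 0
  query t=14s: backlog = 0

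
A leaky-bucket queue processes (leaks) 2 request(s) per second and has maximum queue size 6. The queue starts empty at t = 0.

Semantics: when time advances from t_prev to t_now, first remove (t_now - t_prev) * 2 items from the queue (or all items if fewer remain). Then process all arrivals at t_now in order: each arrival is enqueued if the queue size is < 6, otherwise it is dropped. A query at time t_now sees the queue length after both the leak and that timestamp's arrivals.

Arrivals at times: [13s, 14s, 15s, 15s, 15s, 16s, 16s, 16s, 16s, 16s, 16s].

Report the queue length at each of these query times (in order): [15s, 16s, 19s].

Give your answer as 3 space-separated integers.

Queue lengths at query times:
  query t=15s: backlog = 3
  query t=16s: backlog = 6
  query t=19s: backlog = 0

Answer: 3 6 0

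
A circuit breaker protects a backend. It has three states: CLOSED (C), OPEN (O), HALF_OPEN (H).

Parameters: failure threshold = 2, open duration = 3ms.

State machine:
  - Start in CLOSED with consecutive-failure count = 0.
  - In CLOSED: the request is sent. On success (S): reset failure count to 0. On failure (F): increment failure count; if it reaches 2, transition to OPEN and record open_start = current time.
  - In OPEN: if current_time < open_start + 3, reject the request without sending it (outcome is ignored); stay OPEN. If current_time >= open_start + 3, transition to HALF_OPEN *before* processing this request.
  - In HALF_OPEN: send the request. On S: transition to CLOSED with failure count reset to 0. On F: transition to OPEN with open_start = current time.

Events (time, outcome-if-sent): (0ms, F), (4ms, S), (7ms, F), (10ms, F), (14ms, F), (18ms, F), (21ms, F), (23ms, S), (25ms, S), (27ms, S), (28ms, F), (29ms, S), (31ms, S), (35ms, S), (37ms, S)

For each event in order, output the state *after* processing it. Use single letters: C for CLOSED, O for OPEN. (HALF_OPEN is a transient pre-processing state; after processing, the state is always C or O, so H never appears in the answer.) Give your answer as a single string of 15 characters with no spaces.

Answer: CCCOOOOOCCCCCCC

Derivation:
State after each event:
  event#1 t=0ms outcome=F: state=CLOSED
  event#2 t=4ms outcome=S: state=CLOSED
  event#3 t=7ms outcome=F: state=CLOSED
  event#4 t=10ms outcome=F: state=OPEN
  event#5 t=14ms outcome=F: state=OPEN
  event#6 t=18ms outcome=F: state=OPEN
  event#7 t=21ms outcome=F: state=OPEN
  event#8 t=23ms outcome=S: state=OPEN
  event#9 t=25ms outcome=S: state=CLOSED
  event#10 t=27ms outcome=S: state=CLOSED
  event#11 t=28ms outcome=F: state=CLOSED
  event#12 t=29ms outcome=S: state=CLOSED
  event#13 t=31ms outcome=S: state=CLOSED
  event#14 t=35ms outcome=S: state=CLOSED
  event#15 t=37ms outcome=S: state=CLOSED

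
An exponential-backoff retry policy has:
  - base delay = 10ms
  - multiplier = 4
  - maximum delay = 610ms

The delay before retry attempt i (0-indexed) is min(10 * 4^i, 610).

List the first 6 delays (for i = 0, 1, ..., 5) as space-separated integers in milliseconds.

Computing each delay:
  i=0: min(10*4^0, 610) = 10
  i=1: min(10*4^1, 610) = 40
  i=2: min(10*4^2, 610) = 160
  i=3: min(10*4^3, 610) = 610
  i=4: min(10*4^4, 610) = 610
  i=5: min(10*4^5, 610) = 610

Answer: 10 40 160 610 610 610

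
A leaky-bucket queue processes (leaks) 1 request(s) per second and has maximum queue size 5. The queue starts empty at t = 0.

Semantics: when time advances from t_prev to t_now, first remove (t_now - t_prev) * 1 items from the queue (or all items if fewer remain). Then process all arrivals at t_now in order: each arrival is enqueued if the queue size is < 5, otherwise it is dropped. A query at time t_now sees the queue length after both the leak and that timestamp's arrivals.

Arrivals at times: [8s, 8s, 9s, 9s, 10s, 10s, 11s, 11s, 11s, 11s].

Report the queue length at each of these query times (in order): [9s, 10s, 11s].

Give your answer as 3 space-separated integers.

Answer: 3 4 5

Derivation:
Queue lengths at query times:
  query t=9s: backlog = 3
  query t=10s: backlog = 4
  query t=11s: backlog = 5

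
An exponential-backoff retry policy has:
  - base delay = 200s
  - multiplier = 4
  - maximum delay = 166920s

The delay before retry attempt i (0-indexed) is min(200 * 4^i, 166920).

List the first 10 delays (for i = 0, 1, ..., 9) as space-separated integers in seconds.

Answer: 200 800 3200 12800 51200 166920 166920 166920 166920 166920

Derivation:
Computing each delay:
  i=0: min(200*4^0, 166920) = 200
  i=1: min(200*4^1, 166920) = 800
  i=2: min(200*4^2, 166920) = 3200
  i=3: min(200*4^3, 166920) = 12800
  i=4: min(200*4^4, 166920) = 51200
  i=5: min(200*4^5, 166920) = 166920
  i=6: min(200*4^6, 166920) = 166920
  i=7: min(200*4^7, 166920) = 166920
  i=8: min(200*4^8, 166920) = 166920
  i=9: min(200*4^9, 166920) = 166920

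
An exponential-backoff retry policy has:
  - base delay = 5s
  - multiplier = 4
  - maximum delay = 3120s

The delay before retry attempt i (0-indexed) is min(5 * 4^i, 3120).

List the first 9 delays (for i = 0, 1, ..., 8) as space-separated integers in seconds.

Answer: 5 20 80 320 1280 3120 3120 3120 3120

Derivation:
Computing each delay:
  i=0: min(5*4^0, 3120) = 5
  i=1: min(5*4^1, 3120) = 20
  i=2: min(5*4^2, 3120) = 80
  i=3: min(5*4^3, 3120) = 320
  i=4: min(5*4^4, 3120) = 1280
  i=5: min(5*4^5, 3120) = 3120
  i=6: min(5*4^6, 3120) = 3120
  i=7: min(5*4^7, 3120) = 3120
  i=8: min(5*4^8, 3120) = 3120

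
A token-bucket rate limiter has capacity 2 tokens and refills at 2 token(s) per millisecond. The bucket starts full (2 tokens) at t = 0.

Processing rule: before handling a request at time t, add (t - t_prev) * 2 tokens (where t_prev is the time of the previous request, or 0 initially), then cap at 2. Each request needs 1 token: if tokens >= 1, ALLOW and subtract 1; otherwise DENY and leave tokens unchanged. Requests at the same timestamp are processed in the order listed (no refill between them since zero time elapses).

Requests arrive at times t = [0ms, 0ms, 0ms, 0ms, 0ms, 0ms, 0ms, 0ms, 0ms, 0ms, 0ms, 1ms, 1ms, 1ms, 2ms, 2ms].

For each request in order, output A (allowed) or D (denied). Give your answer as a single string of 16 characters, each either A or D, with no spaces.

Answer: AADDDDDDDDDAADAA

Derivation:
Simulating step by step:
  req#1 t=0ms: ALLOW
  req#2 t=0ms: ALLOW
  req#3 t=0ms: DENY
  req#4 t=0ms: DENY
  req#5 t=0ms: DENY
  req#6 t=0ms: DENY
  req#7 t=0ms: DENY
  req#8 t=0ms: DENY
  req#9 t=0ms: DENY
  req#10 t=0ms: DENY
  req#11 t=0ms: DENY
  req#12 t=1ms: ALLOW
  req#13 t=1ms: ALLOW
  req#14 t=1ms: DENY
  req#15 t=2ms: ALLOW
  req#16 t=2ms: ALLOW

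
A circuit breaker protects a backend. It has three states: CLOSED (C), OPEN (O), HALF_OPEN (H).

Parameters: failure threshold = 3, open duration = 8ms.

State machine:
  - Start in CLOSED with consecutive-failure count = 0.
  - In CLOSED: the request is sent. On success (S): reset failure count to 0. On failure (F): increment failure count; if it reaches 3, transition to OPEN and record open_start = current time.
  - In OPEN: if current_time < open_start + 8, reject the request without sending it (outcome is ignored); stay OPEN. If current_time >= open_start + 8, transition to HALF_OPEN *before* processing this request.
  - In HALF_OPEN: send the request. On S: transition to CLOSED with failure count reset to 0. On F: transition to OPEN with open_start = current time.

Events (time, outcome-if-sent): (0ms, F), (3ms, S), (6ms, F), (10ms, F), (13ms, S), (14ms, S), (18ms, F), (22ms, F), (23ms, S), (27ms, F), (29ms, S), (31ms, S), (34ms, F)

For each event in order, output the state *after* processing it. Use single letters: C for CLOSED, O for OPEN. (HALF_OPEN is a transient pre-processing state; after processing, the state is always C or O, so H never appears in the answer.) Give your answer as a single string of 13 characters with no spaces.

State after each event:
  event#1 t=0ms outcome=F: state=CLOSED
  event#2 t=3ms outcome=S: state=CLOSED
  event#3 t=6ms outcome=F: state=CLOSED
  event#4 t=10ms outcome=F: state=CLOSED
  event#5 t=13ms outcome=S: state=CLOSED
  event#6 t=14ms outcome=S: state=CLOSED
  event#7 t=18ms outcome=F: state=CLOSED
  event#8 t=22ms outcome=F: state=CLOSED
  event#9 t=23ms outcome=S: state=CLOSED
  event#10 t=27ms outcome=F: state=CLOSED
  event#11 t=29ms outcome=S: state=CLOSED
  event#12 t=31ms outcome=S: state=CLOSED
  event#13 t=34ms outcome=F: state=CLOSED

Answer: CCCCCCCCCCCCC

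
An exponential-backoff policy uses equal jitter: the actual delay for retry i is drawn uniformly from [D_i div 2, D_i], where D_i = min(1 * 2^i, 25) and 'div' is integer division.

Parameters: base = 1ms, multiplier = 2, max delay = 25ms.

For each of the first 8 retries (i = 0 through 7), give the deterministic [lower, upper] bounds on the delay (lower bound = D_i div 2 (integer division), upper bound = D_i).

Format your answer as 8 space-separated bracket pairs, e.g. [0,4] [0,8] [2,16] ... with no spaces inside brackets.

Answer: [0,1] [1,2] [2,4] [4,8] [8,16] [12,25] [12,25] [12,25]

Derivation:
Computing bounds per retry:
  i=0: D_i=min(1*2^0,25)=1, bounds=[0,1]
  i=1: D_i=min(1*2^1,25)=2, bounds=[1,2]
  i=2: D_i=min(1*2^2,25)=4, bounds=[2,4]
  i=3: D_i=min(1*2^3,25)=8, bounds=[4,8]
  i=4: D_i=min(1*2^4,25)=16, bounds=[8,16]
  i=5: D_i=min(1*2^5,25)=25, bounds=[12,25]
  i=6: D_i=min(1*2^6,25)=25, bounds=[12,25]
  i=7: D_i=min(1*2^7,25)=25, bounds=[12,25]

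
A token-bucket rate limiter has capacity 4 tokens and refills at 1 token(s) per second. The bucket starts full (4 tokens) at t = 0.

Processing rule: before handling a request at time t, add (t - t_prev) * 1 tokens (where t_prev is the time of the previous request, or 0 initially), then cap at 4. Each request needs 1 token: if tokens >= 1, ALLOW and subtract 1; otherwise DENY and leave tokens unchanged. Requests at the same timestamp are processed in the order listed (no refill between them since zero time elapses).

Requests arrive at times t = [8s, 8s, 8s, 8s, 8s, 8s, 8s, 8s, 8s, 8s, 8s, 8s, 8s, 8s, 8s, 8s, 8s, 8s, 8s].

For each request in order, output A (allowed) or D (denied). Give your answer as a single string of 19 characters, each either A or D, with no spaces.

Answer: AAAADDDDDDDDDDDDDDD

Derivation:
Simulating step by step:
  req#1 t=8s: ALLOW
  req#2 t=8s: ALLOW
  req#3 t=8s: ALLOW
  req#4 t=8s: ALLOW
  req#5 t=8s: DENY
  req#6 t=8s: DENY
  req#7 t=8s: DENY
  req#8 t=8s: DENY
  req#9 t=8s: DENY
  req#10 t=8s: DENY
  req#11 t=8s: DENY
  req#12 t=8s: DENY
  req#13 t=8s: DENY
  req#14 t=8s: DENY
  req#15 t=8s: DENY
  req#16 t=8s: DENY
  req#17 t=8s: DENY
  req#18 t=8s: DENY
  req#19 t=8s: DENY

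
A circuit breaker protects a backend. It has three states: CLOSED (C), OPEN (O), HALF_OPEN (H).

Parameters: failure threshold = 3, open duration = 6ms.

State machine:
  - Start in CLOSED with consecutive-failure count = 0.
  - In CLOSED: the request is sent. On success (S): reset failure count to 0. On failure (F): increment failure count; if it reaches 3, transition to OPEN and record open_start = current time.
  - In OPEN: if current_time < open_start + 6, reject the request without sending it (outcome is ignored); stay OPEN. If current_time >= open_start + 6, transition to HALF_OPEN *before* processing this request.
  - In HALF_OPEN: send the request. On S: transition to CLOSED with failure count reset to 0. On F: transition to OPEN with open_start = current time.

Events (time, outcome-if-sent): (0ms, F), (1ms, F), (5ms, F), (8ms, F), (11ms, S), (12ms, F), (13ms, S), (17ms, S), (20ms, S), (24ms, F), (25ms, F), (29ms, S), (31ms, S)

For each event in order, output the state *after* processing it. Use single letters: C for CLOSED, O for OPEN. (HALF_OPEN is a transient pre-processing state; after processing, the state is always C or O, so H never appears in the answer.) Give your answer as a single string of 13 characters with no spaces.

State after each event:
  event#1 t=0ms outcome=F: state=CLOSED
  event#2 t=1ms outcome=F: state=CLOSED
  event#3 t=5ms outcome=F: state=OPEN
  event#4 t=8ms outcome=F: state=OPEN
  event#5 t=11ms outcome=S: state=CLOSED
  event#6 t=12ms outcome=F: state=CLOSED
  event#7 t=13ms outcome=S: state=CLOSED
  event#8 t=17ms outcome=S: state=CLOSED
  event#9 t=20ms outcome=S: state=CLOSED
  event#10 t=24ms outcome=F: state=CLOSED
  event#11 t=25ms outcome=F: state=CLOSED
  event#12 t=29ms outcome=S: state=CLOSED
  event#13 t=31ms outcome=S: state=CLOSED

Answer: CCOOCCCCCCCCC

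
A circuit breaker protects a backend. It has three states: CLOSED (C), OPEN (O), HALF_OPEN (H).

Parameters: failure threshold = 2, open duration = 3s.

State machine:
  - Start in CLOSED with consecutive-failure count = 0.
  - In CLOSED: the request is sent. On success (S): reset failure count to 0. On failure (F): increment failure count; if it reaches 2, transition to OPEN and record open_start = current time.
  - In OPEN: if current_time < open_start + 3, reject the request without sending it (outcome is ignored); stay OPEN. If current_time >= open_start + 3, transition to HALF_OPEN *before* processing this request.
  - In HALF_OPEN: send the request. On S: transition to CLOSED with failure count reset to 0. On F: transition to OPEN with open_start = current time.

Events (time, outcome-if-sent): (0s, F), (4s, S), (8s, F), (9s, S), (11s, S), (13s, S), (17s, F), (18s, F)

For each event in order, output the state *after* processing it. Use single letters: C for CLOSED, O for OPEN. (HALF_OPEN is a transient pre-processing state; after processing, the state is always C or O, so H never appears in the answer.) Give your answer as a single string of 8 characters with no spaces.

Answer: CCCCCCCO

Derivation:
State after each event:
  event#1 t=0s outcome=F: state=CLOSED
  event#2 t=4s outcome=S: state=CLOSED
  event#3 t=8s outcome=F: state=CLOSED
  event#4 t=9s outcome=S: state=CLOSED
  event#5 t=11s outcome=S: state=CLOSED
  event#6 t=13s outcome=S: state=CLOSED
  event#7 t=17s outcome=F: state=CLOSED
  event#8 t=18s outcome=F: state=OPEN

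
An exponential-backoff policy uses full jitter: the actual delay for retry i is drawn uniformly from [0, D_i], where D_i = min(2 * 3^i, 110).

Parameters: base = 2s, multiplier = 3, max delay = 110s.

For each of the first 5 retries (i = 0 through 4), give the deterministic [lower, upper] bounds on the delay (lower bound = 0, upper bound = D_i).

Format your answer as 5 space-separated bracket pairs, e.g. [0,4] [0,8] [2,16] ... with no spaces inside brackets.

Answer: [0,2] [0,6] [0,18] [0,54] [0,110]

Derivation:
Computing bounds per retry:
  i=0: D_i=min(2*3^0,110)=2, bounds=[0,2]
  i=1: D_i=min(2*3^1,110)=6, bounds=[0,6]
  i=2: D_i=min(2*3^2,110)=18, bounds=[0,18]
  i=3: D_i=min(2*3^3,110)=54, bounds=[0,54]
  i=4: D_i=min(2*3^4,110)=110, bounds=[0,110]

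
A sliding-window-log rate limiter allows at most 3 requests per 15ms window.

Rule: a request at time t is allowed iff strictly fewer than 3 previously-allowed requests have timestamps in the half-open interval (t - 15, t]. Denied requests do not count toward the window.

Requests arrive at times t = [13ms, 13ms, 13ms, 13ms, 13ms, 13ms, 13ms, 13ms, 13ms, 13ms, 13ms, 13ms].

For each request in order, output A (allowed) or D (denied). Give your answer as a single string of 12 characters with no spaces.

Answer: AAADDDDDDDDD

Derivation:
Tracking allowed requests in the window:
  req#1 t=13ms: ALLOW
  req#2 t=13ms: ALLOW
  req#3 t=13ms: ALLOW
  req#4 t=13ms: DENY
  req#5 t=13ms: DENY
  req#6 t=13ms: DENY
  req#7 t=13ms: DENY
  req#8 t=13ms: DENY
  req#9 t=13ms: DENY
  req#10 t=13ms: DENY
  req#11 t=13ms: DENY
  req#12 t=13ms: DENY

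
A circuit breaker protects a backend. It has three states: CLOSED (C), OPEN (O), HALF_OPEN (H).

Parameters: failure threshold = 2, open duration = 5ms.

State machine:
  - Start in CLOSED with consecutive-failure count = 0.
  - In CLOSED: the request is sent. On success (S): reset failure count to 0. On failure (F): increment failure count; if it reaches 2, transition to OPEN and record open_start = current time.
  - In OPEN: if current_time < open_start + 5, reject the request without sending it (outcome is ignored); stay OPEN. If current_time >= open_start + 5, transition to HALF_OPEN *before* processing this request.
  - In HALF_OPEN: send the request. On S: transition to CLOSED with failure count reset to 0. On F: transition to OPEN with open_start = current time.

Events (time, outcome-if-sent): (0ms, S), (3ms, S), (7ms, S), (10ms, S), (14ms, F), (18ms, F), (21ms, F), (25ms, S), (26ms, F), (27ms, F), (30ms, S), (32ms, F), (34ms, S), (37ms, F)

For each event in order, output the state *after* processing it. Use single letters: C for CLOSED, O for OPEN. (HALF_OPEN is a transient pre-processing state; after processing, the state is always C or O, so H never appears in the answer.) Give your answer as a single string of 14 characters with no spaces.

State after each event:
  event#1 t=0ms outcome=S: state=CLOSED
  event#2 t=3ms outcome=S: state=CLOSED
  event#3 t=7ms outcome=S: state=CLOSED
  event#4 t=10ms outcome=S: state=CLOSED
  event#5 t=14ms outcome=F: state=CLOSED
  event#6 t=18ms outcome=F: state=OPEN
  event#7 t=21ms outcome=F: state=OPEN
  event#8 t=25ms outcome=S: state=CLOSED
  event#9 t=26ms outcome=F: state=CLOSED
  event#10 t=27ms outcome=F: state=OPEN
  event#11 t=30ms outcome=S: state=OPEN
  event#12 t=32ms outcome=F: state=OPEN
  event#13 t=34ms outcome=S: state=OPEN
  event#14 t=37ms outcome=F: state=OPEN

Answer: CCCCCOOCCOOOOO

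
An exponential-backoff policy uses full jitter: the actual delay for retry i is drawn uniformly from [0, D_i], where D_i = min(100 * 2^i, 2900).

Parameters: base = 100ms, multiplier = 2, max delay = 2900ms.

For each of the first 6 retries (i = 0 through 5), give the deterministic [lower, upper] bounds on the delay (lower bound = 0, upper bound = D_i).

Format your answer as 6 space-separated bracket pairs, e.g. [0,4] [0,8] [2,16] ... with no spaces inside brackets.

Computing bounds per retry:
  i=0: D_i=min(100*2^0,2900)=100, bounds=[0,100]
  i=1: D_i=min(100*2^1,2900)=200, bounds=[0,200]
  i=2: D_i=min(100*2^2,2900)=400, bounds=[0,400]
  i=3: D_i=min(100*2^3,2900)=800, bounds=[0,800]
  i=4: D_i=min(100*2^4,2900)=1600, bounds=[0,1600]
  i=5: D_i=min(100*2^5,2900)=2900, bounds=[0,2900]

Answer: [0,100] [0,200] [0,400] [0,800] [0,1600] [0,2900]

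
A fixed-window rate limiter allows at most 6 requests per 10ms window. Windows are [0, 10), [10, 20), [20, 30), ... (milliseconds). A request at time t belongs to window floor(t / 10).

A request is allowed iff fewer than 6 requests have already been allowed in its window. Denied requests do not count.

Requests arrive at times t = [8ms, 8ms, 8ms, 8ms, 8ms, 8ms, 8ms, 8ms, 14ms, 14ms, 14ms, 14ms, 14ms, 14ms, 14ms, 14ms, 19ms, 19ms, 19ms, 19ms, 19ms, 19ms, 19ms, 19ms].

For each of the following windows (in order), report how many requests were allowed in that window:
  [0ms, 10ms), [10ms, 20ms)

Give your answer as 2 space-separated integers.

Processing requests:
  req#1 t=8ms (window 0): ALLOW
  req#2 t=8ms (window 0): ALLOW
  req#3 t=8ms (window 0): ALLOW
  req#4 t=8ms (window 0): ALLOW
  req#5 t=8ms (window 0): ALLOW
  req#6 t=8ms (window 0): ALLOW
  req#7 t=8ms (window 0): DENY
  req#8 t=8ms (window 0): DENY
  req#9 t=14ms (window 1): ALLOW
  req#10 t=14ms (window 1): ALLOW
  req#11 t=14ms (window 1): ALLOW
  req#12 t=14ms (window 1): ALLOW
  req#13 t=14ms (window 1): ALLOW
  req#14 t=14ms (window 1): ALLOW
  req#15 t=14ms (window 1): DENY
  req#16 t=14ms (window 1): DENY
  req#17 t=19ms (window 1): DENY
  req#18 t=19ms (window 1): DENY
  req#19 t=19ms (window 1): DENY
  req#20 t=19ms (window 1): DENY
  req#21 t=19ms (window 1): DENY
  req#22 t=19ms (window 1): DENY
  req#23 t=19ms (window 1): DENY
  req#24 t=19ms (window 1): DENY

Allowed counts by window: 6 6

Answer: 6 6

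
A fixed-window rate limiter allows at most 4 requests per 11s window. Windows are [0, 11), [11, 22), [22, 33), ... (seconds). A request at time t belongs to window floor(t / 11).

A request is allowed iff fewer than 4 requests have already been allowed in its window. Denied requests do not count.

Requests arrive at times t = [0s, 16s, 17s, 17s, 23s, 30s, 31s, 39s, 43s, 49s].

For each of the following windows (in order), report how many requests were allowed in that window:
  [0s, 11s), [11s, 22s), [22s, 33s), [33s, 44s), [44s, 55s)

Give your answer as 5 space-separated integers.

Processing requests:
  req#1 t=0s (window 0): ALLOW
  req#2 t=16s (window 1): ALLOW
  req#3 t=17s (window 1): ALLOW
  req#4 t=17s (window 1): ALLOW
  req#5 t=23s (window 2): ALLOW
  req#6 t=30s (window 2): ALLOW
  req#7 t=31s (window 2): ALLOW
  req#8 t=39s (window 3): ALLOW
  req#9 t=43s (window 3): ALLOW
  req#10 t=49s (window 4): ALLOW

Allowed counts by window: 1 3 3 2 1

Answer: 1 3 3 2 1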